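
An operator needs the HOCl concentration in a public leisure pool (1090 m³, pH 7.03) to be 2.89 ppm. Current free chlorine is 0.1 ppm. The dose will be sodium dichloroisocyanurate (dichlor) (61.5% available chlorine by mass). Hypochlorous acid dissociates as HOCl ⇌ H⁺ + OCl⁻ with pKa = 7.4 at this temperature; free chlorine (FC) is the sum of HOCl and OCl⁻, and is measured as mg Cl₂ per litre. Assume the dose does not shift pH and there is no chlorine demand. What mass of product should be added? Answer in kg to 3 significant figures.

Volume: 1090 m³ = 1,090,000 L.
[OCl⁻]/[HOCl] = 10^(pH − pKa) = 10^(7.03 − 7.4) = 0.4266; fraction as HOCl = 1/(1 + 0.4266) = 0.701.
Free chlorine required for 2.89 ppm HOCl: 2.89 / 0.701 = 4.123 ppm.
FC to add: 4.123 − 0.1 = 4.023 mg/L as Cl₂.
Cl₂ equivalent: 4.023 mg/L × 1,090,000 L = 4385 g.
Product at 61.5% available Cl: 4385 / 0.615 = 7130 g.

7.13 kg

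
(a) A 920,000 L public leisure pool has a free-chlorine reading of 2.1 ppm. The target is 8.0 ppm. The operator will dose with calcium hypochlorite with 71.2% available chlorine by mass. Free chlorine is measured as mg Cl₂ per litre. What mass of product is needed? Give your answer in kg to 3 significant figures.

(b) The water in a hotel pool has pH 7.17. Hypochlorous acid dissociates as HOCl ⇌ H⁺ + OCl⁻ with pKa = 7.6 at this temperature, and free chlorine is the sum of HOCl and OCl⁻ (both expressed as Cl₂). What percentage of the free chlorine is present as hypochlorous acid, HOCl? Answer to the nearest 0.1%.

(a) Chlorine deficit: 8.0 − 2.1 = 5.9 ppm = 5.9 mg/L as Cl₂.
(a) Cl₂ equivalent needed: 5.9 mg/L × 920,000 L = 5,428,000 mg = 5428 g.
(a) Product at 71.2% available chlorine: 5428 / 0.712 = 7624 g.

(b) [OCl⁻]/[HOCl] = 10^(pH − pKa) = 10^(7.17 − 7.6) = 10^-0.43 = 0.3715.
(b) Fraction as HOCl = 1 / (1 + 0.3715) = 0.7291.

(a) 7.62 kg; (b) 72.9%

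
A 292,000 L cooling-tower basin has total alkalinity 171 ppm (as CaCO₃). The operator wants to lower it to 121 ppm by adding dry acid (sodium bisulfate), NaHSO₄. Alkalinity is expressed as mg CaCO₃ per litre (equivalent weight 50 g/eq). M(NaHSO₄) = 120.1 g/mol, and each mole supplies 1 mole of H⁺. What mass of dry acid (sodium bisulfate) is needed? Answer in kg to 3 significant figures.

35.1 kg

Alkalinity to neutralize: (171 − 121) = 50 mg/L as CaCO₃ × 292,000 L = 14,600 g as CaCO₃.
Equivalents of H⁺ required: 14,600 ÷ 50 g/eq = 292 eq = 292 mol NaHSO₄.
Mass of NaHSO₄: 292 × 120.1 = 35,070 g.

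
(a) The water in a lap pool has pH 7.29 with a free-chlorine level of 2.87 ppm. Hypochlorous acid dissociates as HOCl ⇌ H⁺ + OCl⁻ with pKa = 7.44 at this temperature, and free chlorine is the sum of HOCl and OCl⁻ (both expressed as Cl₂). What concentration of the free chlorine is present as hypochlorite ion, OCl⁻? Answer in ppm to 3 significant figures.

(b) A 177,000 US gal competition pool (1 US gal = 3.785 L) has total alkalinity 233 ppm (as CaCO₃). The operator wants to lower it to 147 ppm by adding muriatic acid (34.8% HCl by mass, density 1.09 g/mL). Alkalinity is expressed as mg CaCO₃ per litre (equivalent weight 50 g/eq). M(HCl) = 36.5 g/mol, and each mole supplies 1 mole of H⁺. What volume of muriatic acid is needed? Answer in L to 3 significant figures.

(a) 1.19 ppm; (b) 111 L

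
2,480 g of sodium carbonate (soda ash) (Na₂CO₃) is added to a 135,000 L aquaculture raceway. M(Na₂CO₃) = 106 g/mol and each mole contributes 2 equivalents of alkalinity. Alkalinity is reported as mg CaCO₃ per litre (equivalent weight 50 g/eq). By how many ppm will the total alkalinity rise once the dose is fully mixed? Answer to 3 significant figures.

17.3 ppm

Moles of Na₂CO₃: 2,480 g ÷ 106 g/mol = 23.4 mol → 46.79 eq of alkalinity.
As CaCO₃: 46.79 eq × 50 g/eq = 2340 g.
Rise: 2340 g / 135,000 L × 1000 = 17.33 mg/L.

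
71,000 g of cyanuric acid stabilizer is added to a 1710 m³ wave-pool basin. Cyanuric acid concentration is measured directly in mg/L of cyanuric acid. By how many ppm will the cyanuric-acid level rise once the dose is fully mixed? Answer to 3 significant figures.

Volume: 1710 m³ = 1,710,000 L.
Rise: 71,000 g / 1,710,000 L × 1000 = 41.52 mg/L.

41.5 ppm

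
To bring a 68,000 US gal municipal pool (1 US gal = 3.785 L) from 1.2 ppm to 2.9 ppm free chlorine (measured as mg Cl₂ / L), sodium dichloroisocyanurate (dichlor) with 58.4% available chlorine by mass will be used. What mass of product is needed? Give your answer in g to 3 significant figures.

Volume: 68,000 US gal × 3.785 L/gal = 257,380 L.
Chlorine deficit: 2.9 − 1.2 = 1.7 ppm = 1.7 mg/L as Cl₂.
Cl₂ equivalent needed: 1.7 mg/L × 257,380 L = 437,500 mg = 437.5 g.
Product at 58.4% available chlorine: 437.5 / 0.584 = 749.2 g.

749 g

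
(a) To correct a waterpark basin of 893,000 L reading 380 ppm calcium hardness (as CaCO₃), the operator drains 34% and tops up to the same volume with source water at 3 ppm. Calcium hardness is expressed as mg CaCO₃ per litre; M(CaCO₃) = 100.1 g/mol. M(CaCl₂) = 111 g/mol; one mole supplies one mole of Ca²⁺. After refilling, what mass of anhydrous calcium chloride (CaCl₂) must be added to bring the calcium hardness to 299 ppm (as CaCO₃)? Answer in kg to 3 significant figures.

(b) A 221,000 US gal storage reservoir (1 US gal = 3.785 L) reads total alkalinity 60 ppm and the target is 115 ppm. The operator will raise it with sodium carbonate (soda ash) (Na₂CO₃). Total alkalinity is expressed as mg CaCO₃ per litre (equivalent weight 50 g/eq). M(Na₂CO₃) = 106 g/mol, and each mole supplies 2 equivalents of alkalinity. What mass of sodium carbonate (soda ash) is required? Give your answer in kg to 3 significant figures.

(a) After draining 34% and refilling: 380 × 0.66 + 3 × 0.34 = 251.82 ppm.
(a) Deficit to target: 299 − 251.82 = 47.18 mg/L.
(a) As CaCO₃: 47.18 mg/L × 893,000 L = 42,130 g; ÷ 100.1 = 420.9 mol Ca²⁺.
(a) Mass: 420.9 × 111 = 46,720 g.

(b) Volume: 221,000 US gal × 3.785 L/gal = 836,485 L.
(b) Alkalinity to add: (115 − 60) = 55 mg/L as CaCO₃ × 836,485 L = 46,010 g as CaCO₃.
(b) Equivalents: 46,010 g ÷ 50 g/eq = 920.1 eq.
(b) Each mole of Na₂CO₃ supplies 2 eq, so 920.1 / 2 = 460.1 mol.
(b) Mass: 460.1 mol × 106 g/mol = 48,770 g.

(a) 46.7 kg; (b) 48.8 kg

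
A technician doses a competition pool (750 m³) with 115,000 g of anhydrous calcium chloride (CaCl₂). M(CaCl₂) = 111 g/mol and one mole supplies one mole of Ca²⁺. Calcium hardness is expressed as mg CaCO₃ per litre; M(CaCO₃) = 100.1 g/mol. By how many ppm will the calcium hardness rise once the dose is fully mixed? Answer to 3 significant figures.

138 ppm

Volume: 750 m³ = 750,000 L.
Moles of Ca²⁺: 115,000 g ÷ 111 g/mol = 1036 mol.
As CaCO₃: 1036 mol × 100.1 g/mol = 103,700 g.
Rise: 103,700 g / 750,000 L × 1000 = 138.3 mg/L.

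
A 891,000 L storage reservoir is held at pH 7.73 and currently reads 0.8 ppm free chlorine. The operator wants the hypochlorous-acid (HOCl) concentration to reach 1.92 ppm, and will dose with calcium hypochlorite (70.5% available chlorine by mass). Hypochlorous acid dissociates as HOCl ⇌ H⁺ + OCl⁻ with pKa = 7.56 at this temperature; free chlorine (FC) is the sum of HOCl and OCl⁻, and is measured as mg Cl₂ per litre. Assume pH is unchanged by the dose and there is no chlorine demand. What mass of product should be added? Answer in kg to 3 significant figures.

5.00 kg

[OCl⁻]/[HOCl] = 10^(pH − pKa) = 10^(7.73 − 7.56) = 1.479; fraction as HOCl = 1/(1 + 1.479) = 0.4034.
Free chlorine required for 1.92 ppm HOCl: 1.92 / 0.4034 = 4.76 ppm.
FC to add: 4.76 − 0.8 = 3.96 mg/L as Cl₂.
Cl₂ equivalent: 3.96 mg/L × 891,000 L = 3528 g.
Product at 70.5% available Cl: 3528 / 0.705 = 5005 g.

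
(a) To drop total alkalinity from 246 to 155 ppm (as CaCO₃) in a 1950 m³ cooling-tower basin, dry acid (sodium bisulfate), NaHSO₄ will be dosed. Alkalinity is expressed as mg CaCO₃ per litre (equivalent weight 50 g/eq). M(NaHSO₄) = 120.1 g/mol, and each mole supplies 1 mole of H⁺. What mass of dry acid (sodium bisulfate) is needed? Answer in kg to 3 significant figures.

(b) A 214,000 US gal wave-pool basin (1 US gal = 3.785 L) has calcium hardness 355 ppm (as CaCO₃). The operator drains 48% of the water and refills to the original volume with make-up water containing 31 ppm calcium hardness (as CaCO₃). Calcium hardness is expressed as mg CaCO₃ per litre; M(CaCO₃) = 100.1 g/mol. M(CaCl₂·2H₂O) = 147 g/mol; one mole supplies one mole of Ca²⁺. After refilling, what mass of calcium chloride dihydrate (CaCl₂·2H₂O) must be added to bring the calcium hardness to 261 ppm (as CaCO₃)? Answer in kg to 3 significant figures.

(a) Volume: 1950 m³ = 1,950,000 L.
(a) Alkalinity to neutralize: (246 − 155) = 91 mg/L as CaCO₃ × 1,950,000 L = 177,400 g as CaCO₃.
(a) Equivalents of H⁺ required: 177,400 ÷ 50 g/eq = 3549 eq = 3549 mol NaHSO₄.
(a) Mass of NaHSO₄: 3549 × 120.1 = 426,200 g.

(b) Volume: 214,000 US gal × 3.785 L/gal = 809,990 L.
(b) After draining 48% and refilling: 355 × 0.52 + 31 × 0.48 = 199.48 ppm.
(b) Deficit to target: 261 − 199.48 = 61.52 mg/L.
(b) As CaCO₃: 61.52 mg/L × 809,990 L = 49,830 g; ÷ 100.1 = 497.8 mol Ca²⁺.
(b) Mass: 497.8 × 147 = 73,180 g.

(a) 426 kg; (b) 73.2 kg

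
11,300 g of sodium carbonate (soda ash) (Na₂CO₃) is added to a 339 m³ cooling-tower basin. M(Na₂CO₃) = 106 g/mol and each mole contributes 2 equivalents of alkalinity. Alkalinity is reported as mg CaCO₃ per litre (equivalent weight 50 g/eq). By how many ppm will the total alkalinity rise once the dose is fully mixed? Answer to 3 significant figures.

31.4 ppm

Volume: 339 m³ = 339,000 L.
Moles of Na₂CO₃: 11,300 g ÷ 106 g/mol = 106.6 mol → 213.2 eq of alkalinity.
As CaCO₃: 213.2 eq × 50 g/eq = 10,660 g.
Rise: 10,660 g / 339,000 L × 1000 = 31.45 mg/L.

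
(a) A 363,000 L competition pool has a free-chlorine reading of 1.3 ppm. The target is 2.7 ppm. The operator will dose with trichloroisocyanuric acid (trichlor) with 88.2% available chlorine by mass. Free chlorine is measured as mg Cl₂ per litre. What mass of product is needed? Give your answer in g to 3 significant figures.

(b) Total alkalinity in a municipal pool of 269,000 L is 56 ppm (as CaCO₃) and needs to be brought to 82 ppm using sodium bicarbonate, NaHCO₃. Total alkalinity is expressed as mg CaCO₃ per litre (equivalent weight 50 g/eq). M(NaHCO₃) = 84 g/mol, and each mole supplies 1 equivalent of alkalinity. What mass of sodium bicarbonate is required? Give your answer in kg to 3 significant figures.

(a) 576 g; (b) 11.7 kg

(a) Chlorine deficit: 2.7 − 1.3 = 1.4 ppm = 1.4 mg/L as Cl₂.
(a) Cl₂ equivalent needed: 1.4 mg/L × 363,000 L = 508,200 mg = 508.2 g.
(a) Product at 88.2% available chlorine: 508.2 / 0.882 = 576.2 g.

(b) Alkalinity to add: (82 − 56) = 26 mg/L as CaCO₃ × 269,000 L = 6994 g as CaCO₃.
(b) Equivalents: 6994 g ÷ 50 g/eq = 139.9 eq.
(b) NaHCO₃ supplies 1 eq per mole → 139.9 mol.
(b) Mass: 139.9 mol × 84 g/mol = 11,750 g.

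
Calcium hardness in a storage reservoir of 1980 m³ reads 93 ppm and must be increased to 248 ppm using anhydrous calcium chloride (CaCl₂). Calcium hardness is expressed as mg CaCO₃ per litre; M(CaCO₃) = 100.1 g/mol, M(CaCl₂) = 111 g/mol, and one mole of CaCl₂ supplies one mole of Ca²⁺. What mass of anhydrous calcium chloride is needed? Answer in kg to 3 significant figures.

340 kg

Volume: 1980 m³ = 1,980,000 L.
Hardness to add: (248 − 93) = 155 mg/L as CaCO₃ × 1,980,000 L = 306,900 g as CaCO₃.
Moles of Ca²⁺ (1 mol Ca²⁺ ≡ 1 mol CaCO₃): 306,900 / 100.1 g/mol = 3066 mol.
Mass of CaCl₂: 3066 × 111 = 340,300 g.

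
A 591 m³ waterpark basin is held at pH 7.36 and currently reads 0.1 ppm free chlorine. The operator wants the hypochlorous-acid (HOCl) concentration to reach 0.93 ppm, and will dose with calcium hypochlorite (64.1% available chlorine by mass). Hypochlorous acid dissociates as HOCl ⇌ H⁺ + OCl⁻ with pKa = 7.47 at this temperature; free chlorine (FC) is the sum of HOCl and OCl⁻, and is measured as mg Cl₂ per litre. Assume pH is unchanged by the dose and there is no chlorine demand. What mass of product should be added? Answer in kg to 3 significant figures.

Volume: 591 m³ = 591,000 L.
[OCl⁻]/[HOCl] = 10^(pH − pKa) = 10^(7.36 − 7.47) = 0.7762; fraction as HOCl = 1/(1 + 0.7762) = 0.563.
Free chlorine required for 0.93 ppm HOCl: 0.93 / 0.563 = 1.652 ppm.
FC to add: 1.652 − 0.1 = 1.552 mg/L as Cl₂.
Cl₂ equivalent: 1.552 mg/L × 591,000 L = 917.2 g.
Product at 64.1% available Cl: 917.2 / 0.641 = 1431 g.

1.43 kg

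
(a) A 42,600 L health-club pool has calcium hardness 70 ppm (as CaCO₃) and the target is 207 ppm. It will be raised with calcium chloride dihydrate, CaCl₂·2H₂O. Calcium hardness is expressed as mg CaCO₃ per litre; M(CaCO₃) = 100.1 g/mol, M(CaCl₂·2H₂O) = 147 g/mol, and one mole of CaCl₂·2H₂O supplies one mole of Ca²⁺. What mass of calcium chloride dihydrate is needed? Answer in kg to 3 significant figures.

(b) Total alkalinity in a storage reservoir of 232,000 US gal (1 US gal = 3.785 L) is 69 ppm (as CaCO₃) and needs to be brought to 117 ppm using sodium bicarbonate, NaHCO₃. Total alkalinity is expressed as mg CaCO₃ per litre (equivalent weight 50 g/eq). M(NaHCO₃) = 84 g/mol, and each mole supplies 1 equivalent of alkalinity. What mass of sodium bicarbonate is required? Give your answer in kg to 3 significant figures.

(a) 8.57 kg; (b) 70.8 kg

(a) Hardness to add: (207 − 70) = 137 mg/L as CaCO₃ × 42,600 L = 5836 g as CaCO₃.
(a) Moles of Ca²⁺ (1 mol Ca²⁺ ≡ 1 mol CaCO₃): 5836 / 100.1 g/mol = 58.3 mol.
(a) Mass of CaCl₂·2H₂O: 58.3 × 147 = 8571 g.

(b) Volume: 232,000 US gal × 3.785 L/gal = 878,120 L.
(b) Alkalinity to add: (117 − 69) = 48 mg/L as CaCO₃ × 878,120 L = 42,150 g as CaCO₃.
(b) Equivalents: 42,150 g ÷ 50 g/eq = 843 eq.
(b) NaHCO₃ supplies 1 eq per mole → 843 mol.
(b) Mass: 843 mol × 84 g/mol = 70,810 g.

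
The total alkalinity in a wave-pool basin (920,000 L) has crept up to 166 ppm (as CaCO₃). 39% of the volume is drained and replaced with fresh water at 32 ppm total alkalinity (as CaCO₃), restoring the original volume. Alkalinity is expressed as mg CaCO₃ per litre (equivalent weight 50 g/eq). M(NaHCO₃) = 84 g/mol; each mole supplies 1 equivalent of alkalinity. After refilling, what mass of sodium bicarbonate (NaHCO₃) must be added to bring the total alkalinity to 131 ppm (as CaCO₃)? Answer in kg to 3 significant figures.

After draining 39% and refilling: 166 × 0.61 + 32 × 0.39 = 113.74 ppm.
Deficit to target: 131 − 113.74 = 17.26 mg/L.
As CaCO₃: 17.26 mg/L × 920,000 L = 15,880 g; ÷ 50 g/eq ÷ 1 = 317.6 mol NaHCO₃.
Mass: 317.6 × 84 = 26,680 g.

26.7 kg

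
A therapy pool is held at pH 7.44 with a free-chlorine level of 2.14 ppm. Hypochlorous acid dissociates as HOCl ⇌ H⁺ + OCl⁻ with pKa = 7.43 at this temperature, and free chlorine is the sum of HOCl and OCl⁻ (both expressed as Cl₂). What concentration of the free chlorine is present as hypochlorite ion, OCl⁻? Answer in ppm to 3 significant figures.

[OCl⁻]/[HOCl] = 10^(pH − pKa) = 10^(7.44 − 7.43) = 10^0.01 = 1.023.
Fraction as HOCl = 1 / (1 + 1.023) = 0.4942.
OCl⁻ = (1 − 0.4942) × 2.14 ppm = 1.082 ppm.

1.08 ppm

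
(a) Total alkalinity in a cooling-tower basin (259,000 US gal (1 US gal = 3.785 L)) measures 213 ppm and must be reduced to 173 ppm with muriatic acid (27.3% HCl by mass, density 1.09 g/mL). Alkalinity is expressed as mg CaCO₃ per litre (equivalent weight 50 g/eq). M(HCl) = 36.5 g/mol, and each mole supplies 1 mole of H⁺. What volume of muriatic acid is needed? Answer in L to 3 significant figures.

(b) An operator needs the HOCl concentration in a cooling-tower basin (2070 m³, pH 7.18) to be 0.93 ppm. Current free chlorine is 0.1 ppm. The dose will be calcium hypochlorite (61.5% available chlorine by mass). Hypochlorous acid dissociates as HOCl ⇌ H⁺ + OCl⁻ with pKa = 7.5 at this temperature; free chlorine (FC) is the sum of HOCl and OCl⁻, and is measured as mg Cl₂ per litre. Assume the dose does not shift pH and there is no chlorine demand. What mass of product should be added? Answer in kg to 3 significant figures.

(a) Volume: 259,000 US gal × 3.785 L/gal = 980,315 L.
(a) Alkalinity to neutralize: (213 − 173) = 40 mg/L as CaCO₃ × 980,315 L = 39,210 g as CaCO₃.
(a) Equivalents of H⁺ required: 39,210 ÷ 50 g/eq = 784.3 eq = 784.3 mol HCl.
(a) Mass of HCl: 784.3 × 36.5 = 28,630 g.
(a) Mass of 27.3% solution: 28,630 / 0.273 = 104,900 g.
(a) Volume: 104,900 g ÷ 1.09 g/mL = 96,200 mL.

(b) Volume: 2070 m³ = 2,070,000 L.
(b) [OCl⁻]/[HOCl] = 10^(pH − pKa) = 10^(7.18 − 7.5) = 0.4786; fraction as HOCl = 1/(1 + 0.4786) = 0.6763.
(b) Free chlorine required for 0.93 ppm HOCl: 0.93 / 0.6763 = 1.375 ppm.
(b) FC to add: 1.375 − 0.1 = 1.275 mg/L as Cl₂.
(b) Cl₂ equivalent: 1.275 mg/L × 2,070,000 L = 2640 g.
(b) Product at 61.5% available Cl: 2640 / 0.615 = 4292 g.

(a) 96.2 L; (b) 4.29 kg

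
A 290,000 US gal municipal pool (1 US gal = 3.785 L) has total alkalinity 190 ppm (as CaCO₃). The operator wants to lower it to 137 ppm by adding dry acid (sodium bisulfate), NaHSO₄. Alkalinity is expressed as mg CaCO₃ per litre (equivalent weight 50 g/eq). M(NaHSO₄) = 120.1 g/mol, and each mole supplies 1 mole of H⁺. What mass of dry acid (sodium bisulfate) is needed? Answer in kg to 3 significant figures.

140 kg

Volume: 290,000 US gal × 3.785 L/gal = 1,097,650 L.
Alkalinity to neutralize: (190 − 137) = 53 mg/L as CaCO₃ × 1,097,650 L = 58,180 g as CaCO₃.
Equivalents of H⁺ required: 58,180 ÷ 50 g/eq = 1164 eq = 1164 mol NaHSO₄.
Mass of NaHSO₄: 1164 × 120.1 = 139,700 g.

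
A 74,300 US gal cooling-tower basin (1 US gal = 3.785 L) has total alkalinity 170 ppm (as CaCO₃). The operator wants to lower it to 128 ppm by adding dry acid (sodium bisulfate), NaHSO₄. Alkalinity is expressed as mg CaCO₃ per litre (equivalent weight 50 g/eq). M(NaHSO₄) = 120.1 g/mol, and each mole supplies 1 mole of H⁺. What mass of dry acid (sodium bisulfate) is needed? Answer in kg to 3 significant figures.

Volume: 74,300 US gal × 3.785 L/gal = 281,226 L.
Alkalinity to neutralize: (170 − 128) = 42 mg/L as CaCO₃ × 281,226 L = 11,810 g as CaCO₃.
Equivalents of H⁺ required: 11,810 ÷ 50 g/eq = 236.2 eq = 236.2 mol NaHSO₄.
Mass of NaHSO₄: 236.2 × 120.1 = 28,370 g.

28.4 kg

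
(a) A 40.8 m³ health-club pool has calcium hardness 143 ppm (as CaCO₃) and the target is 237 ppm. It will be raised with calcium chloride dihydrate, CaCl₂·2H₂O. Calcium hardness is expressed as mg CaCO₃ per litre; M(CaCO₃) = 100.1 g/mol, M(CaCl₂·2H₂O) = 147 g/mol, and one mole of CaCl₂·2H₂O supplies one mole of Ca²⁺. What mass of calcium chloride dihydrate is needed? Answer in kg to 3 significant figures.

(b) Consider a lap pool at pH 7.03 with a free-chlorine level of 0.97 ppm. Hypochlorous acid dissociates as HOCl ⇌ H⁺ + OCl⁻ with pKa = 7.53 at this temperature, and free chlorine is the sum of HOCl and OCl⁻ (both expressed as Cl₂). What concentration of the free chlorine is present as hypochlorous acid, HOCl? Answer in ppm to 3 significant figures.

(a) 5.63 kg; (b) 0.737 ppm

(a) Volume: 40.8 m³ = 40,800 L.
(a) Hardness to add: (237 − 143) = 94 mg/L as CaCO₃ × 40,800 L = 3835 g as CaCO₃.
(a) Moles of Ca²⁺ (1 mol Ca²⁺ ≡ 1 mol CaCO₃): 3835 / 100.1 g/mol = 38.31 mol.
(a) Mass of CaCl₂·2H₂O: 38.31 × 147 = 5632 g.

(b) [OCl⁻]/[HOCl] = 10^(pH − pKa) = 10^(7.03 − 7.53) = 10^-0.50 = 0.3162.
(b) Fraction as HOCl = 1 / (1 + 0.3162) = 0.7597.
(b) HOCl = 0.7597 × 0.97 ppm = 0.737 ppm.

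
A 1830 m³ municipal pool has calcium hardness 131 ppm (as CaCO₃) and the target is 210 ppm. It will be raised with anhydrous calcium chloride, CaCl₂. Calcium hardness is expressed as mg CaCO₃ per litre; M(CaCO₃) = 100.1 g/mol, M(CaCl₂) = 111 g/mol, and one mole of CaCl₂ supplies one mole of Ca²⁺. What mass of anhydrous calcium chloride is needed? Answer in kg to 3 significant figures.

Volume: 1830 m³ = 1,830,000 L.
Hardness to add: (210 − 131) = 79 mg/L as CaCO₃ × 1,830,000 L = 144,600 g as CaCO₃.
Moles of Ca²⁺ (1 mol Ca²⁺ ≡ 1 mol CaCO₃): 144,600 / 100.1 g/mol = 1444 mol.
Mass of CaCl₂: 1444 × 111 = 160,300 g.

160 kg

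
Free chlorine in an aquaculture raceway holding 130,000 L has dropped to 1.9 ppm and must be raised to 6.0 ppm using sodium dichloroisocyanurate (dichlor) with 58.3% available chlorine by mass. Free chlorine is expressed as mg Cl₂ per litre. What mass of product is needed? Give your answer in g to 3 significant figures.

Chlorine deficit: 6.0 − 1.9 = 4.1 ppm = 4.1 mg/L as Cl₂.
Cl₂ equivalent needed: 4.1 mg/L × 130,000 L = 533,000 mg = 533 g.
Product at 58.3% available chlorine: 533 / 0.583 = 914.2 g.

914 g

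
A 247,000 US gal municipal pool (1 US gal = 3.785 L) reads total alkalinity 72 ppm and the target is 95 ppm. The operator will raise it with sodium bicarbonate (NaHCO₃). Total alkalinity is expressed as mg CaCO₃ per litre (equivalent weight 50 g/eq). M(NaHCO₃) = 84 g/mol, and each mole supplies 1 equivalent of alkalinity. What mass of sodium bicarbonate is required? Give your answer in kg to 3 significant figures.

36.1 kg

Volume: 247,000 US gal × 3.785 L/gal = 934,895 L.
Alkalinity to add: (95 − 72) = 23 mg/L as CaCO₃ × 934,895 L = 21,500 g as CaCO₃.
Equivalents: 21,500 g ÷ 50 g/eq = 430.1 eq.
NaHCO₃ supplies 1 eq per mole → 430.1 mol.
Mass: 430.1 mol × 84 g/mol = 36,120 g.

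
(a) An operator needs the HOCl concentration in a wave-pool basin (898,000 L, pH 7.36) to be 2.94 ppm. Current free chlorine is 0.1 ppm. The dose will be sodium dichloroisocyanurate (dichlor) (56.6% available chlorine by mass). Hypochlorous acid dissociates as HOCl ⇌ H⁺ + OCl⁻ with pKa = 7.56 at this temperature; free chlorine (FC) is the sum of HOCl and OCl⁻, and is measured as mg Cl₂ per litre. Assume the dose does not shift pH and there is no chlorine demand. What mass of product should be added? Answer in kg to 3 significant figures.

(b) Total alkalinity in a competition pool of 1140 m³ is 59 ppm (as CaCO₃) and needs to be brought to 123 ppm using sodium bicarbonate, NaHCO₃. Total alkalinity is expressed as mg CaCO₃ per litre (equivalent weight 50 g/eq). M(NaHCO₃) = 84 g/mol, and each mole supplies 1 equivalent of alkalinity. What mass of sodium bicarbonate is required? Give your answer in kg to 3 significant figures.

(a) 7.45 kg; (b) 123 kg

(a) [OCl⁻]/[HOCl] = 10^(pH − pKa) = 10^(7.36 − 7.56) = 0.631; fraction as HOCl = 1/(1 + 0.631) = 0.6131.
(a) Free chlorine required for 2.94 ppm HOCl: 2.94 / 0.6131 = 4.795 ppm.
(a) FC to add: 4.795 − 0.1 = 4.695 mg/L as Cl₂.
(a) Cl₂ equivalent: 4.695 mg/L × 898,000 L = 4216 g.
(a) Product at 56.6% available Cl: 4216 / 0.566 = 7449 g.

(b) Volume: 1140 m³ = 1,140,000 L.
(b) Alkalinity to add: (123 − 59) = 64 mg/L as CaCO₃ × 1,140,000 L = 72,960 g as CaCO₃.
(b) Equivalents: 72,960 g ÷ 50 g/eq = 1459 eq.
(b) NaHCO₃ supplies 1 eq per mole → 1459 mol.
(b) Mass: 1459 mol × 84 g/mol = 122,600 g.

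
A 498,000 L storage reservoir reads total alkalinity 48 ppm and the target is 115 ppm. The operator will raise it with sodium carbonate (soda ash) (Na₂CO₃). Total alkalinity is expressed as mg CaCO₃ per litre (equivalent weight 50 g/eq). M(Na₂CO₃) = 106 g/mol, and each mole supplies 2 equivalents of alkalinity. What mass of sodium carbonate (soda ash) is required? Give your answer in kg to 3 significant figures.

35.4 kg

Alkalinity to add: (115 − 48) = 67 mg/L as CaCO₃ × 498,000 L = 33,370 g as CaCO₃.
Equivalents: 33,370 g ÷ 50 g/eq = 667.3 eq.
Each mole of Na₂CO₃ supplies 2 eq, so 667.3 / 2 = 333.7 mol.
Mass: 333.7 mol × 106 g/mol = 35,370 g.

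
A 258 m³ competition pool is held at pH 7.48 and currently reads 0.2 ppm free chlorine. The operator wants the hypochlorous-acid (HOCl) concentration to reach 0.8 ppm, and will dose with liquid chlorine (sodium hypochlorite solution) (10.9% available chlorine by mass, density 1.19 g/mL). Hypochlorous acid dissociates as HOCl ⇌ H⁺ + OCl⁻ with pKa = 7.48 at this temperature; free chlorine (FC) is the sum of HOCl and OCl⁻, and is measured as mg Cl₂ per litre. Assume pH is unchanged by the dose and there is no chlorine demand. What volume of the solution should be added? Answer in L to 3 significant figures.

2.78 L

Volume: 258 m³ = 258,000 L.
[OCl⁻]/[HOCl] = 10^(pH − pKa) = 10^(7.48 − 7.48) = 1; fraction as HOCl = 1/(1 + 1) = 0.5.
Free chlorine required for 0.8 ppm HOCl: 0.8 / 0.5 = 1.6 ppm.
FC to add: 1.6 − 0.2 = 1.4 mg/L as Cl₂.
Cl₂ equivalent: 1.4 mg/L × 258,000 L = 361.2 g.
Product at 10.9% available Cl: 361.2 / 0.109 = 3314 g.
Volume: 3314 g ÷ 1.19 g/mL = 2785 mL.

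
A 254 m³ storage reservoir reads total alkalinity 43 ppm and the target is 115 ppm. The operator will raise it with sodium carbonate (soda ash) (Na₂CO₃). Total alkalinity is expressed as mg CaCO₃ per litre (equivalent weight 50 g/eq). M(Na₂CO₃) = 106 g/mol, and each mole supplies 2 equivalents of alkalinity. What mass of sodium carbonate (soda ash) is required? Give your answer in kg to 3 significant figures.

19.4 kg

Volume: 254 m³ = 254,000 L.
Alkalinity to add: (115 − 43) = 72 mg/L as CaCO₃ × 254,000 L = 18,290 g as CaCO₃.
Equivalents: 18,290 g ÷ 50 g/eq = 365.8 eq.
Each mole of Na₂CO₃ supplies 2 eq, so 365.8 / 2 = 182.9 mol.
Mass: 182.9 mol × 106 g/mol = 19,390 g.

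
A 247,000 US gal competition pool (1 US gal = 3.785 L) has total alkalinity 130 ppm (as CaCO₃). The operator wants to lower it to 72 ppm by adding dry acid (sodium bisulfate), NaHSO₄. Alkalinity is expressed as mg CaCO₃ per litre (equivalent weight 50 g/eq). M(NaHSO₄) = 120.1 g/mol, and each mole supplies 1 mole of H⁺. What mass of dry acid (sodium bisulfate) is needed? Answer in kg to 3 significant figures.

Volume: 247,000 US gal × 3.785 L/gal = 934,895 L.
Alkalinity to neutralize: (130 − 72) = 58 mg/L as CaCO₃ × 934,895 L = 54,220 g as CaCO₃.
Equivalents of H⁺ required: 54,220 ÷ 50 g/eq = 1084 eq = 1084 mol NaHSO₄.
Mass of NaHSO₄: 1084 × 120.1 = 130,200 g.

130 kg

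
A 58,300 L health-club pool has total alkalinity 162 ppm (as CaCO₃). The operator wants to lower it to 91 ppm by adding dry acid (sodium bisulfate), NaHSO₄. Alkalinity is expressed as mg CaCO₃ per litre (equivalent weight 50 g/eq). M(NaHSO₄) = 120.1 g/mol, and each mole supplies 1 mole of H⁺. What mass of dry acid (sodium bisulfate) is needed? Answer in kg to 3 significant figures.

Alkalinity to neutralize: (162 − 91) = 71 mg/L as CaCO₃ × 58,300 L = 4139 g as CaCO₃.
Equivalents of H⁺ required: 4139 ÷ 50 g/eq = 82.79 eq = 82.79 mol NaHSO₄.
Mass of NaHSO₄: 82.79 × 120.1 = 9943 g.

9.94 kg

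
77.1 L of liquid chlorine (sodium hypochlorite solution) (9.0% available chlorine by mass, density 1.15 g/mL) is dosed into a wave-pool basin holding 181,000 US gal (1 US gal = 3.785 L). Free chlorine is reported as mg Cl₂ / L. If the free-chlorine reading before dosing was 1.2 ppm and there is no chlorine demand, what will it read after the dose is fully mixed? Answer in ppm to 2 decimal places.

12.85 ppm

Volume: 181,000 US gal × 3.785 L/gal = 685,085 L.
Mass of solution: 77.1 L × 1000 mL/L × 1.15 g/mL = 88,660 g.
Available chlorine delivered: 88,660 g × 0.09 = 7980 g as Cl₂.
Concentration rise: 7980 g / 685,085 L = 11.65 mg/L = 11.65 ppm.
Final FC: 1.2 + 11.65 = 12.85 ppm.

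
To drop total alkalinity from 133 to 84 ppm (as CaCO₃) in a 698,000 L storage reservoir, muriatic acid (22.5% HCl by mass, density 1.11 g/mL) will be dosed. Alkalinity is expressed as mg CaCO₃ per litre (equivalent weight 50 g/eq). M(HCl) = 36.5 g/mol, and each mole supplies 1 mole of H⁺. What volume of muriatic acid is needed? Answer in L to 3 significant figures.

Alkalinity to neutralize: (133 − 84) = 49 mg/L as CaCO₃ × 698,000 L = 34,200 g as CaCO₃.
Equivalents of H⁺ required: 34,200 ÷ 50 g/eq = 684 eq = 684 mol HCl.
Mass of HCl: 684 × 36.5 = 24,970 g.
Mass of 22.5% solution: 24,970 / 0.225 = 111,000 g.
Volume: 111,000 g ÷ 1.11 g/mL = 99,970 mL.

100 L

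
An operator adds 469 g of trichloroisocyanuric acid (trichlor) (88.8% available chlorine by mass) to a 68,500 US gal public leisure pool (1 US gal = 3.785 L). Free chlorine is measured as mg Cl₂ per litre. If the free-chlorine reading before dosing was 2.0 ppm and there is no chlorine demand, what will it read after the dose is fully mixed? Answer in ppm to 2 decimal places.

Volume: 68,500 US gal × 3.785 L/gal = 259,272 L.
Available chlorine delivered: 469 g × 0.888 = 416.5 g as Cl₂.
Concentration rise: 416.5 g / 259,272 L = 1.606 mg/L = 1.61 ppm.
Final FC: 2.0 + 1.61 = 3.61 ppm.

3.61 ppm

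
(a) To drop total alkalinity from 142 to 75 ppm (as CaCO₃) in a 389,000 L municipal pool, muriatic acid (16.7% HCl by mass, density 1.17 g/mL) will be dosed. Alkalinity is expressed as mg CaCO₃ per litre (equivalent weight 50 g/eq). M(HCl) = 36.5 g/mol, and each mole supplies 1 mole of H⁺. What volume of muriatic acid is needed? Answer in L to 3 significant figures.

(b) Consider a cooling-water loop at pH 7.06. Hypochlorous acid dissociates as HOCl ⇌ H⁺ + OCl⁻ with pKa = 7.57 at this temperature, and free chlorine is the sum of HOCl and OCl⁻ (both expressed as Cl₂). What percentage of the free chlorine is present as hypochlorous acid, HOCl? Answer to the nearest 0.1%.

(a) Alkalinity to neutralize: (142 − 75) = 67 mg/L as CaCO₃ × 389,000 L = 26,060 g as CaCO₃.
(a) Equivalents of H⁺ required: 26,060 ÷ 50 g/eq = 521.3 eq = 521.3 mol HCl.
(a) Mass of HCl: 521.3 × 36.5 = 19,030 g.
(a) Mass of 16.7% solution: 19,030 / 0.167 = 113,900 g.
(a) Volume: 113,900 g ÷ 1.17 g/mL = 97,370 mL.

(b) [OCl⁻]/[HOCl] = 10^(pH − pKa) = 10^(7.06 − 7.57) = 10^-0.51 = 0.309.
(b) Fraction as HOCl = 1 / (1 + 0.309) = 0.7639.

(a) 97.4 L; (b) 76.4%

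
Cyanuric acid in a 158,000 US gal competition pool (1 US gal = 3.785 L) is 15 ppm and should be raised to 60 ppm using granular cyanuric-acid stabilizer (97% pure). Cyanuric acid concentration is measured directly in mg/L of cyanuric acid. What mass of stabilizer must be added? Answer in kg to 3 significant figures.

Volume: 158,000 US gal × 3.785 L/gal = 598,030 L.
CYA to add: (60 − 15) = 45 mg/L × 598,030 L = 26,910 g cyanuric acid.
At 97% purity: 26,910 / 0.97 = 27,740 g product.

27.7 kg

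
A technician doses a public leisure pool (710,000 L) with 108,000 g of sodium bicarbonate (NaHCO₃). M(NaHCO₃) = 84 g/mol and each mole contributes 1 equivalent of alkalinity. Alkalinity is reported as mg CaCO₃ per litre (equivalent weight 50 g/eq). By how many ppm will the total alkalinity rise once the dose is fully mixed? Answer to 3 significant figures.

90.5 ppm

Moles of NaHCO₃: 108,000 g ÷ 84 g/mol = 1286 mol → 1286 eq of alkalinity.
As CaCO₃: 1286 eq × 50 g/eq = 64,290 g.
Rise: 64,290 g / 710,000 L × 1000 = 90.54 mg/L.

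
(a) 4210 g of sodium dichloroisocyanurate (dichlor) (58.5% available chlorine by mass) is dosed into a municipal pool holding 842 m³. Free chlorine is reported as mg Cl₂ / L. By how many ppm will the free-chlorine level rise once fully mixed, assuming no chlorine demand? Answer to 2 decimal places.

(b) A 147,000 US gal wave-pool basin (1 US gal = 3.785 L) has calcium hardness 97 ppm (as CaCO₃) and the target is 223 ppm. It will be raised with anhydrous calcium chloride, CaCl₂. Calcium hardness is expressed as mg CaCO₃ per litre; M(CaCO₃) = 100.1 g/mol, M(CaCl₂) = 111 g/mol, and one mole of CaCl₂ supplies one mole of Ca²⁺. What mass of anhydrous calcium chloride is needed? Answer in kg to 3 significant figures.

(a) 2.92 ppm; (b) 77.7 kg

(a) Volume: 842 m³ = 842,000 L.
(a) Available chlorine delivered: 4210 g × 0.585 = 2463 g as Cl₂.
(a) Concentration rise: 2463 g / 842,000 L = 2.925 mg/L = 2.92 ppm.

(b) Volume: 147,000 US gal × 3.785 L/gal = 556,395 L.
(b) Hardness to add: (223 − 97) = 126 mg/L as CaCO₃ × 556,395 L = 70,110 g as CaCO₃.
(b) Moles of Ca²⁺ (1 mol Ca²⁺ ≡ 1 mol CaCO₃): 70,110 / 100.1 g/mol = 700.4 mol.
(b) Mass of CaCl₂: 700.4 × 111 = 77,740 g.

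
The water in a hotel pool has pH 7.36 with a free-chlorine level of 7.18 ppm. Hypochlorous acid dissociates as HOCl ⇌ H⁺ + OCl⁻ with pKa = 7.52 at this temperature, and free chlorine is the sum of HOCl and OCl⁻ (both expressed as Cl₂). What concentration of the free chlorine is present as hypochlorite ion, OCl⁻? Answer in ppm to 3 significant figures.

[OCl⁻]/[HOCl] = 10^(pH − pKa) = 10^(7.36 − 7.52) = 10^-0.16 = 0.6918.
Fraction as HOCl = 1 / (1 + 0.6918) = 0.5911.
OCl⁻ = (1 − 0.5911) × 7.18 ppm = 2.936 ppm.

2.94 ppm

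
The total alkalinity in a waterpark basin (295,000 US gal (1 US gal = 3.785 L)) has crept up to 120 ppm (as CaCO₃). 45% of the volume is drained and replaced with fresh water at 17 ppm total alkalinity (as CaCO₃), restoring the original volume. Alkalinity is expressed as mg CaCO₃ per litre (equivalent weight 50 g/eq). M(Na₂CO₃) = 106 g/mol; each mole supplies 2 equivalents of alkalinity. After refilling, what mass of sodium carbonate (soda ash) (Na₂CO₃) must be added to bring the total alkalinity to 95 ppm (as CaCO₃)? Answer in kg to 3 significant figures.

Volume: 295,000 US gal × 3.785 L/gal = 1,116,575 L.
After draining 45% and refilling: 120 × 0.55 + 17 × 0.45 = 73.65 ppm.
Deficit to target: 95 − 73.65 = 21.35 mg/L.
As CaCO₃: 21.35 mg/L × 1,116,575 L = 23,840 g; ÷ 50 g/eq ÷ 2 = 238.4 mol Na₂CO₃.
Mass: 238.4 × 106 = 25,270 g.

25.3 kg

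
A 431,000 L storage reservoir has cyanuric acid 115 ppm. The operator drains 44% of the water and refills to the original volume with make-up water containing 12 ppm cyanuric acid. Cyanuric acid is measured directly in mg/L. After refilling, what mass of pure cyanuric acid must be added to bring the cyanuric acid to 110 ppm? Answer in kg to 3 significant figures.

17.4 kg

After draining 44% and refilling: 115 × 0.56 + 12 × 0.44 = 69.68 ppm.
Deficit to target: 110 − 69.68 = 40.32 mg/L.
Mass: 40.32 mg/L × 431,000 L = 17,380 g cyanuric acid.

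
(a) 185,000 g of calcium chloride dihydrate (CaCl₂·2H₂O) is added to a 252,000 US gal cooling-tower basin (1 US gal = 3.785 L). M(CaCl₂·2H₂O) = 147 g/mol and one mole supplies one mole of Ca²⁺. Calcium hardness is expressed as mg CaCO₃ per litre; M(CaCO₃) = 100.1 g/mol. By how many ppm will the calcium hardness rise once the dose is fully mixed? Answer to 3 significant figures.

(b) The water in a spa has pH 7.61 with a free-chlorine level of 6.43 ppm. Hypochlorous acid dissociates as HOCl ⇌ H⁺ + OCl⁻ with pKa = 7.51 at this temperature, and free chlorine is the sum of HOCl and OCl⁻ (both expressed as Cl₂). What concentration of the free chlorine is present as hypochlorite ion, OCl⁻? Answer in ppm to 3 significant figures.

(a) Volume: 252,000 US gal × 3.785 L/gal = 953,820 L.
(a) Moles of Ca²⁺: 185,000 g ÷ 147 g/mol = 1259 mol.
(a) As CaCO₃: 1259 mol × 100.1 g/mol = 126,000 g.
(a) Rise: 126,000 g / 953,820 L × 1000 = 132.1 mg/L.

(b) [OCl⁻]/[HOCl] = 10^(pH − pKa) = 10^(7.61 − 7.51) = 10^0.10 = 1.259.
(b) Fraction as HOCl = 1 / (1 + 1.259) = 0.4427.
(b) OCl⁻ = (1 − 0.4427) × 6.43 ppm = 3.584 ppm.

(a) 132 ppm; (b) 3.58 ppm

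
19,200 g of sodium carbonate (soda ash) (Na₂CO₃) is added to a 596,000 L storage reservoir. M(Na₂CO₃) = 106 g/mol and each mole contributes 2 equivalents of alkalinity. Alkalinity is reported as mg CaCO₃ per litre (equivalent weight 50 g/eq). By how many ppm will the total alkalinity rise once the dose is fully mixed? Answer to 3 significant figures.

30.4 ppm

Moles of Na₂CO₃: 19,200 g ÷ 106 g/mol = 181.1 mol → 362.3 eq of alkalinity.
As CaCO₃: 362.3 eq × 50 g/eq = 18,110 g.
Rise: 18,110 g / 596,000 L × 1000 = 30.39 mg/L.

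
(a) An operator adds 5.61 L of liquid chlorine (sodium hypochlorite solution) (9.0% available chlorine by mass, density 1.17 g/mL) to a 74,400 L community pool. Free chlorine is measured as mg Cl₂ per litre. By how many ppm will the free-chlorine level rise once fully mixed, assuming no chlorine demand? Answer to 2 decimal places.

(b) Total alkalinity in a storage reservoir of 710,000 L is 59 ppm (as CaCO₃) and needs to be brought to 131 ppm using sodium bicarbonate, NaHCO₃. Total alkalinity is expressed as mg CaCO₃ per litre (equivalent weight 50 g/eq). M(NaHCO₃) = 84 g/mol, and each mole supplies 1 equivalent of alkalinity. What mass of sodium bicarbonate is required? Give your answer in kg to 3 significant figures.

(a) Mass of solution: 5.61 L × 1000 mL/L × 1.17 g/mL = 6564 g.
(a) Available chlorine delivered: 6564 g × 0.09 = 590.7 g as Cl₂.
(a) Concentration rise: 590.7 g / 74,400 L = 7.94 mg/L = 7.94 ppm.

(b) Alkalinity to add: (131 − 59) = 72 mg/L as CaCO₃ × 710,000 L = 51,120 g as CaCO₃.
(b) Equivalents: 51,120 g ÷ 50 g/eq = 1022 eq.
(b) NaHCO₃ supplies 1 eq per mole → 1022 mol.
(b) Mass: 1022 mol × 84 g/mol = 85,880 g.

(a) 7.94 ppm; (b) 85.9 kg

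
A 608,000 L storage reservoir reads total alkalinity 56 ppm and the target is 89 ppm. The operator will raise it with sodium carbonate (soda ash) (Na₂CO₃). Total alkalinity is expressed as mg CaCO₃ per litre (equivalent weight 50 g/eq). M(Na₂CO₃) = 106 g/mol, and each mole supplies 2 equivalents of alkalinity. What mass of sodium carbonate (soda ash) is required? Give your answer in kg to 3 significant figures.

21.3 kg

Alkalinity to add: (89 − 56) = 33 mg/L as CaCO₃ × 608,000 L = 20,060 g as CaCO₃.
Equivalents: 20,060 g ÷ 50 g/eq = 401.3 eq.
Each mole of Na₂CO₃ supplies 2 eq, so 401.3 / 2 = 200.6 mol.
Mass: 200.6 mol × 106 g/mol = 21,270 g.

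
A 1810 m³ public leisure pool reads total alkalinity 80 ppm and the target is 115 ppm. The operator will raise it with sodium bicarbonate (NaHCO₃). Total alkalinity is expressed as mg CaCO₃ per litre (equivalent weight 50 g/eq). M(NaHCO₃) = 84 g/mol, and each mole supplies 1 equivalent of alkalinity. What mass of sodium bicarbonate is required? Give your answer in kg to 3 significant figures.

Volume: 1810 m³ = 1,810,000 L.
Alkalinity to add: (115 − 80) = 35 mg/L as CaCO₃ × 1,810,000 L = 63,350 g as CaCO₃.
Equivalents: 63,350 g ÷ 50 g/eq = 1267 eq.
NaHCO₃ supplies 1 eq per mole → 1267 mol.
Mass: 1267 mol × 84 g/mol = 106,400 g.

106 kg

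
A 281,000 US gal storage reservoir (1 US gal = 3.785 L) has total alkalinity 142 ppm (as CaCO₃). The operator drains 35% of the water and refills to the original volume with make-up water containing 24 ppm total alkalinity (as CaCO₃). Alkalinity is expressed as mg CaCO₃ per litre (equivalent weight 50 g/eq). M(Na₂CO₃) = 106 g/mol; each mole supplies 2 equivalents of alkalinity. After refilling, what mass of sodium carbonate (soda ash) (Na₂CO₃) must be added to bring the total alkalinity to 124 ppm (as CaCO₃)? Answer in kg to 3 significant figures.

26.3 kg

Volume: 281,000 US gal × 3.785 L/gal = 1,063,585 L.
After draining 35% and refilling: 142 × 0.65 + 24 × 0.35 = 100.7 ppm.
Deficit to target: 124 − 100.7 = 23.3 mg/L.
As CaCO₃: 23.3 mg/L × 1,063,585 L = 24,780 g; ÷ 50 g/eq ÷ 2 = 247.8 mol Na₂CO₃.
Mass: 247.8 × 106 = 26,270 g.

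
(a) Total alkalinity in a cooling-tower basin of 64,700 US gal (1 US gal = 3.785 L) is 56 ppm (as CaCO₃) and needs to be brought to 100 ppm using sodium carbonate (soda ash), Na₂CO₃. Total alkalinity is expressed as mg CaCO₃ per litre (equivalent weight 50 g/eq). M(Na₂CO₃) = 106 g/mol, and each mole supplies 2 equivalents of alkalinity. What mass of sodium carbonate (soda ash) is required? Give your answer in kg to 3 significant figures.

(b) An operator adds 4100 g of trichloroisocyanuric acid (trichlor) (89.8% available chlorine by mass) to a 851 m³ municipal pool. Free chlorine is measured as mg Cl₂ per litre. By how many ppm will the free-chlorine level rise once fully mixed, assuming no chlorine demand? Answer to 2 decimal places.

(a) 11.4 kg; (b) 4.33 ppm

(a) Volume: 64,700 US gal × 3.785 L/gal = 244,890 L.
(a) Alkalinity to add: (100 − 56) = 44 mg/L as CaCO₃ × 244,890 L = 10,780 g as CaCO₃.
(a) Equivalents: 10,780 g ÷ 50 g/eq = 215.5 eq.
(a) Each mole of Na₂CO₃ supplies 2 eq, so 215.5 / 2 = 107.8 mol.
(a) Mass: 107.8 mol × 106 g/mol = 11,420 g.

(b) Volume: 851 m³ = 851,000 L.
(b) Available chlorine delivered: 4100 g × 0.898 = 3682 g as Cl₂.
(b) Concentration rise: 3682 g / 851,000 L = 4.326 mg/L = 4.33 ppm.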